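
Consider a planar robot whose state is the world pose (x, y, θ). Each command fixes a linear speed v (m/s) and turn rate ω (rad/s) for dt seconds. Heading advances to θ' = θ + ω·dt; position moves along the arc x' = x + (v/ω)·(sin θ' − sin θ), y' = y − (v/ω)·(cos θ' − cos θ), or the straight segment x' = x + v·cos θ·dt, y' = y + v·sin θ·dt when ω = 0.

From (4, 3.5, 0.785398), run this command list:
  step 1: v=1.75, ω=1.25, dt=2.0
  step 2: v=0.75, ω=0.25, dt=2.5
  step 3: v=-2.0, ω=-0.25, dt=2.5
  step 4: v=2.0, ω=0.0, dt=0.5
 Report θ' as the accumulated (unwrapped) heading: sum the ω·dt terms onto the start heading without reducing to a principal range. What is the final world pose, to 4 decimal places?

(4.5796, 7.0869, 3.2854)

step 1: θ'=3.2854 (R=1.4000) → pose (2.8094, 5.8755, 3.2854)
step 2: θ'=3.9104 (R=3.0000) → pose (1.1535, 5.0627, 3.9104)
step 3: θ'=3.2854 (R=8.0000) → pose (5.5693, 7.2302, 3.2854)
step 4: θ'=3.2854 (straight) → pose (4.5796, 7.0869, 3.2854)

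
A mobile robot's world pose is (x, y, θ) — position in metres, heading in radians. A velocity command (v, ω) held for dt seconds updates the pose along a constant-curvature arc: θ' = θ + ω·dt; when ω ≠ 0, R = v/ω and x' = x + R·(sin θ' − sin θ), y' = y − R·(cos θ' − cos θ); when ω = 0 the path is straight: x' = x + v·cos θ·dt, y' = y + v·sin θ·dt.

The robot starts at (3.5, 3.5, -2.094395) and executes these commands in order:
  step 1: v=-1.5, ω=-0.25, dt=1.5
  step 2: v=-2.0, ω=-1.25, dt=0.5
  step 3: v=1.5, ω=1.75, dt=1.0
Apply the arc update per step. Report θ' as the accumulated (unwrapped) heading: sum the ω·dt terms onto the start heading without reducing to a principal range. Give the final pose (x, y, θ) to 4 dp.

(5.0859, 4.4924, -1.3444)

step 1: θ'=-2.4694 (R=6.0000) → pose (4.9599, 5.1947, -2.4694)
step 2: θ'=-3.0944 (R=1.6000) → pose (5.8808, 5.5410, -3.0944)
step 3: θ'=-1.3444 (R=0.8571) → pose (5.0859, 4.4924, -1.3444)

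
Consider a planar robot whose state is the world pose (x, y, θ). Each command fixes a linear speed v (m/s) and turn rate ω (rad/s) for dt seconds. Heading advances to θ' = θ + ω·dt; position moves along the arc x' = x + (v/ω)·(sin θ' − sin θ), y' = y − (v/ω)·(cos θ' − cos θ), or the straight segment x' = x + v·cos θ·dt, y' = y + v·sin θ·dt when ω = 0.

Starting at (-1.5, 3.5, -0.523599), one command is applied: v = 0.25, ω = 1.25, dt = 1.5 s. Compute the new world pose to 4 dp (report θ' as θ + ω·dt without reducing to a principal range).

(-1.2048, 3.6297, 1.3514)

θ' = -0.5236 + 1.25·1.5 = 1.3514
R = v/ω = 0.25/1.25 = 0.2000
x' = -1.5 + 0.2000·(sin 1.3514 − sin -0.5236) = -1.2048
y' = 3.5 − 0.2000·(cos 1.3514 − cos -0.5236) = 3.6297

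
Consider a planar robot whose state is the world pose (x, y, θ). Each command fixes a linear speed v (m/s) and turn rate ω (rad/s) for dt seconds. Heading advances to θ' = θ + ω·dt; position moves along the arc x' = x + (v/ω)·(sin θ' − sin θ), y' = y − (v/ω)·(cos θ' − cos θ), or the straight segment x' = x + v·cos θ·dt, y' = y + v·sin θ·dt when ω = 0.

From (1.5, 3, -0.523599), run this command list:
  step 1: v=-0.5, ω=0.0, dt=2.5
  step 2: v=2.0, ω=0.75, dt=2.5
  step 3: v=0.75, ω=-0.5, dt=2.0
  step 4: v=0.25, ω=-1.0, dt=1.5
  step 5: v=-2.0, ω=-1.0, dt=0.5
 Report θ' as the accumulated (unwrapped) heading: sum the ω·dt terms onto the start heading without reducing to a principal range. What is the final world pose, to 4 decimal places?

step 1: θ'=-0.5236 (straight) → pose (0.4175, 3.6250, -0.5236)
step 2: θ'=1.3514 (R=2.6667) → pose (4.3535, 5.3540, 1.3514)
step 3: θ'=0.3514 (R=-1.5000) → pose (5.3013, 6.4359, 0.3514)
step 4: θ'=-1.1486 (R=-0.2500) → pose (5.6154, 6.3036, -1.1486)
step 5: θ'=-1.6486 (R=2.0000) → pose (5.4458, 7.2786, -1.6486)

(5.4458, 7.2786, -1.6486)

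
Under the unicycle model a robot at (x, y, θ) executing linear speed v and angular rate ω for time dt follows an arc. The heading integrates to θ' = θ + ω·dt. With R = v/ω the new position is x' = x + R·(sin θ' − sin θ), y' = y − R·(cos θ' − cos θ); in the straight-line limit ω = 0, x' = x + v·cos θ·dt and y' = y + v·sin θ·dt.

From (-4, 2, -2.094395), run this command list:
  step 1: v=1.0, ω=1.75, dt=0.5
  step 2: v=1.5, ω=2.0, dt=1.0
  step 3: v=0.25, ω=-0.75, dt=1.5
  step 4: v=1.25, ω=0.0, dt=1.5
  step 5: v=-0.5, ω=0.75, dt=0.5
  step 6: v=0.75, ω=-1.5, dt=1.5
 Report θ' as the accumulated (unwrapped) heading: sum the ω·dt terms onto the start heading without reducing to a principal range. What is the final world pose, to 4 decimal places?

step 1: θ'=-1.2194 (R=0.5714) → pose (-4.0416, 1.5176, -1.2194)
step 2: θ'=0.7806 (R=0.7500) → pose (-2.8097, 1.2429, 0.7806)
step 3: θ'=-0.3444 (R=-0.3333) → pose (-2.4626, 1.3198, -0.3444)
step 4: θ'=-0.3444 (straight) → pose (-0.6977, 0.6868, -0.3444)
step 5: θ'=0.0306 (R=-0.6667) → pose (-0.9432, 0.7256, 0.0306)
step 6: θ'=-2.2194 (R=-0.5000) → pose (-0.5294, -0.0762, -2.2194)

(-0.5294, -0.0762, -2.2194)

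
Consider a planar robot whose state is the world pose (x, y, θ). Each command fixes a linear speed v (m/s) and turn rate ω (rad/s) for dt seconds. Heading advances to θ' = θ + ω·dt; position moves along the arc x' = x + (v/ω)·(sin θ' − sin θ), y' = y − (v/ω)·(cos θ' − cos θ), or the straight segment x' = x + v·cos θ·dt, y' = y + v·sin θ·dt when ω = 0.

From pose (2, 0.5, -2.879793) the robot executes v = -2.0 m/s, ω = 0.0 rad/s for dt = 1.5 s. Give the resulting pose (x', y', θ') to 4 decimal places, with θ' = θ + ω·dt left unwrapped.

θ' = -2.8798 + 0.0·1.5 = -2.8798
ω = 0 → straight: x' = 2 + -2.0·cos(-2.8798)·1.5 = 4.8978
y' = 0.5 + -2.0·sin(-2.8798)·1.5 = 1.2765

(4.8978, 1.2765, -2.8798)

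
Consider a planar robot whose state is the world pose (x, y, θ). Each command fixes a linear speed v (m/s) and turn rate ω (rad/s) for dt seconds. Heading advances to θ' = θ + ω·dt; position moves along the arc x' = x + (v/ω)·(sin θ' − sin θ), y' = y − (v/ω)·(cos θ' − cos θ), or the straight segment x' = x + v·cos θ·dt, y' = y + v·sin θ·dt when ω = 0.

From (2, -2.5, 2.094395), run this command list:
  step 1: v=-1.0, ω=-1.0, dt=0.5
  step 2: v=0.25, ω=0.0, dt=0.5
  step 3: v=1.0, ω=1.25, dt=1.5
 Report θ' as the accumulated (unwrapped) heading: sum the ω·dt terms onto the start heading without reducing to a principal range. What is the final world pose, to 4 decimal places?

(1.0734, -2.1129, 3.4694)

step 1: θ'=1.5944 (R=1.0000) → pose (2.1337, -2.9764, 1.5944)
step 2: θ'=1.5944 (straight) → pose (2.1307, -2.8514, 1.5944)
step 3: θ'=3.4694 (R=0.8000) → pose (1.0734, -2.1129, 3.4694)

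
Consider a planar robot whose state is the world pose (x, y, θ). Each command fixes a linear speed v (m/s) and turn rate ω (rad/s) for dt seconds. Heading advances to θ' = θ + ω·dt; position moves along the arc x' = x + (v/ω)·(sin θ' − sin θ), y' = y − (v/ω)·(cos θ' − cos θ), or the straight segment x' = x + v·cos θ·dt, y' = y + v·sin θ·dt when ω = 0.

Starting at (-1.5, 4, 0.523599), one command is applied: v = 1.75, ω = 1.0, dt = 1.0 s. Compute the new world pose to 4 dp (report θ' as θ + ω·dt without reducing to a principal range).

(-0.6269, 5.4330, 1.5236)

θ' = 0.5236 + 1.0·1.0 = 1.5236
R = v/ω = 1.75/1.0 = 1.7500
x' = -1.5 + 1.7500·(sin 1.5236 − sin 0.5236) = -0.6269
y' = 4 − 1.7500·(cos 1.5236 − cos 0.5236) = 5.4330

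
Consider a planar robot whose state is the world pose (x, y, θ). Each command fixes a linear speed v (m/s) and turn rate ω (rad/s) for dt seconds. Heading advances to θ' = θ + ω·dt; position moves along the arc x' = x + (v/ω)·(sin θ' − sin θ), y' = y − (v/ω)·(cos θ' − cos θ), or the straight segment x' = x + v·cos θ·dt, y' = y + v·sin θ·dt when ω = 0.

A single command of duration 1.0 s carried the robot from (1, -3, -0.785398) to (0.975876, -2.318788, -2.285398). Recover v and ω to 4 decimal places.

v = -0.7500, ω = -1.5000

Δθ = -2.285398 − -0.785398 = -1.500000
ω = Δθ/dt = -1.500000/1.0 = -1.5000
R = −Δy/(cos θ' − cos θ) = 0.5000
v = R·ω = 0.5000·-1.5000 = -0.7500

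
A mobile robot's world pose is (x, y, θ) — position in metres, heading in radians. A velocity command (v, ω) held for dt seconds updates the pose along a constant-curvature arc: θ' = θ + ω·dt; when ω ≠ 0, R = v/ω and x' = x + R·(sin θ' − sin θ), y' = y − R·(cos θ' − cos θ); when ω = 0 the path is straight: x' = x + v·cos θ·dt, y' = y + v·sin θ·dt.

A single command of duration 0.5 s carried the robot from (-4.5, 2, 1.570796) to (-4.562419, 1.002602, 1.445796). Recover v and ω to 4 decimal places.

v = -2.0000, ω = -0.2500

Δθ = 1.445796 − 1.570796 = -0.125000
ω = Δθ/dt = -0.125000/0.5 = -0.2500
R = −Δy/(cos θ' − cos θ) = 8.0000
v = R·ω = 8.0000·-0.2500 = -2.0000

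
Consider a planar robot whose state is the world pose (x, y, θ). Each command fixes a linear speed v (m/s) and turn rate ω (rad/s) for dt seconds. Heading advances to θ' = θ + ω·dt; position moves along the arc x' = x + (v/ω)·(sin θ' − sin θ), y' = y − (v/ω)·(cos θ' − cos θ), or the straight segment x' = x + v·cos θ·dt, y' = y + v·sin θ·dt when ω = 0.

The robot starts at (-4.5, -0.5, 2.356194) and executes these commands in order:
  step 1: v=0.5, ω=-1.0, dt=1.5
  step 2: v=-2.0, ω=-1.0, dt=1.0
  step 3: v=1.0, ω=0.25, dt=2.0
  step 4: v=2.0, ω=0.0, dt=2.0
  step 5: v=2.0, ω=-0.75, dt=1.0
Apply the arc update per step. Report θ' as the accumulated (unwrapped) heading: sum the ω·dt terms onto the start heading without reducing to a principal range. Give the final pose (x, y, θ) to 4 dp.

(1.3487, 1.0804, -0.3938)

step 1: θ'=0.8562 (R=-0.5000) → pose (-4.5241, 0.1812, 0.8562)
step 2: θ'=-0.1438 (R=2.0000) → pose (-6.3215, -0.4875, -0.1438)
step 3: θ'=0.3562 (R=4.0000) → pose (-4.3534, -0.2777, 0.3562)
step 4: θ'=0.3562 (straight) → pose (-0.6044, 1.1171, 0.3562)
step 5: θ'=-0.3938 (R=-2.6667) → pose (1.3487, 1.0804, -0.3938)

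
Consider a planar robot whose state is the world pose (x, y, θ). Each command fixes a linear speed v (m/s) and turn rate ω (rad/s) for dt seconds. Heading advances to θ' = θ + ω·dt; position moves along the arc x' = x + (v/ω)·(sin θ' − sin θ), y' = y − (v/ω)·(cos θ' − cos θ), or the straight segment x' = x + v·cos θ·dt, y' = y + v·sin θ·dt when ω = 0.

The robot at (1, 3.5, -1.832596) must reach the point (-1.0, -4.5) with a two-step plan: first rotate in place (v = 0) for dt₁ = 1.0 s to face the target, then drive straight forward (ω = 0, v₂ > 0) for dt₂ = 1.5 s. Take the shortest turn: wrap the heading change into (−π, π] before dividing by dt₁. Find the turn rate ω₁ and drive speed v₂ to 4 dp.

heading to target = atan2(-4.5−3.5, -1−1) = -1.8158
Δθ = wrap(-1.8158 − -1.8326) = 0.0168; ω₁ = Δθ/dt₁ = 0.0168
distance = √((-1−1)² + (-4.5−3.5)²) = 8.2462; v₂ = distance/dt₂ = 5.4975

ω₁ = 0.0168, v₂ = 5.4975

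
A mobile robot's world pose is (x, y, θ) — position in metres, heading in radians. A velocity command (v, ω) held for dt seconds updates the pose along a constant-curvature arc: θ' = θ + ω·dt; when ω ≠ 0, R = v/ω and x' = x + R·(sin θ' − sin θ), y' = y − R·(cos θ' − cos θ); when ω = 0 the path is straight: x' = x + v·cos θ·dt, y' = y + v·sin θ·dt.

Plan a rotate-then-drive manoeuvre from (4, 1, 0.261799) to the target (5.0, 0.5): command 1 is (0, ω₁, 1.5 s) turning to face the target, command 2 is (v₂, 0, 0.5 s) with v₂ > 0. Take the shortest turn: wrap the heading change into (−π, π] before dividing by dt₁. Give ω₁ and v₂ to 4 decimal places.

heading to target = atan2(0.5−1, 5−4) = -0.4636
Δθ = wrap(-0.4636 − 0.2618) = -0.7254; ω₁ = Δθ/dt₁ = -0.4836
distance = √((5−4)² + (0.5−1)²) = 1.1180; v₂ = distance/dt₂ = 2.2361

ω₁ = -0.4836, v₂ = 2.2361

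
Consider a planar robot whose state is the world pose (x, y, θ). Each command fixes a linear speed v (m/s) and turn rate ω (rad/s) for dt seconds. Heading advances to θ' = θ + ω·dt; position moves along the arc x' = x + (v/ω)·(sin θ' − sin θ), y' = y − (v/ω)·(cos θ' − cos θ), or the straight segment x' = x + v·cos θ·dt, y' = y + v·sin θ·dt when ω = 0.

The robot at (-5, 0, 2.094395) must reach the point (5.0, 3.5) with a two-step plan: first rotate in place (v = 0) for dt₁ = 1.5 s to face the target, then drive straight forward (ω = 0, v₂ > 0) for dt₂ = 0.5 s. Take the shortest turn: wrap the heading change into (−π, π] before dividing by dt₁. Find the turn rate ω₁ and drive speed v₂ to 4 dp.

heading to target = atan2(3.5−0, 5−-5) = 0.3367
Δθ = wrap(0.3367 − 2.0944) = -1.7577; ω₁ = Δθ/dt₁ = -1.1718
distance = √((5−-5)² + (3.5−0)²) = 10.5948; v₂ = distance/dt₂ = 21.1896

ω₁ = -1.1718, v₂ = 21.1896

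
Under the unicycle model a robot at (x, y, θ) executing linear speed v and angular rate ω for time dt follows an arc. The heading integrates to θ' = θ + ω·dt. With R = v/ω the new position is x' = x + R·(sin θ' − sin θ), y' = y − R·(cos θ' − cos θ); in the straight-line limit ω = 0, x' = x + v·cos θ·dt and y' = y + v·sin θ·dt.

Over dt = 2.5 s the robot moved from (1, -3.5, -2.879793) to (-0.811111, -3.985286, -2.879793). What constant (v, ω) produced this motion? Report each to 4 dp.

v = 0.7500, ω = 0.0000

Δθ = -2.879793 − -2.879793 = 0.000000
ω = Δθ/dt = 0.000000/2.5 = 0.0000
ω = 0 → v = (Δx·cos θ + Δy·sin θ)/dt = 0.7500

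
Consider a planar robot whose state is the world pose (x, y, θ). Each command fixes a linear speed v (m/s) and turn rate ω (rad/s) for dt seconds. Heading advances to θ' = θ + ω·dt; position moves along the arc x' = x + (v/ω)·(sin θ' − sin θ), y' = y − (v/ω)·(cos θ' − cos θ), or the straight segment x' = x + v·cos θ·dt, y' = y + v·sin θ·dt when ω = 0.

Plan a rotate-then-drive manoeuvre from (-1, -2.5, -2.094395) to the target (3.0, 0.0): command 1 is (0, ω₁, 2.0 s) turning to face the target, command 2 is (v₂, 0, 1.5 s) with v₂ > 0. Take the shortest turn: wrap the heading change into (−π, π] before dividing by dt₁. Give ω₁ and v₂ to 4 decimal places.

ω₁ = 1.3265, v₂ = 3.1447

heading to target = atan2(0−-2.5, 3−-1) = 0.5586
Δθ = wrap(0.5586 − -2.0944) = 2.6530; ω₁ = Δθ/dt₁ = 1.3265
distance = √((3−-1)² + (0−-2.5)²) = 4.7170; v₂ = distance/dt₂ = 3.1447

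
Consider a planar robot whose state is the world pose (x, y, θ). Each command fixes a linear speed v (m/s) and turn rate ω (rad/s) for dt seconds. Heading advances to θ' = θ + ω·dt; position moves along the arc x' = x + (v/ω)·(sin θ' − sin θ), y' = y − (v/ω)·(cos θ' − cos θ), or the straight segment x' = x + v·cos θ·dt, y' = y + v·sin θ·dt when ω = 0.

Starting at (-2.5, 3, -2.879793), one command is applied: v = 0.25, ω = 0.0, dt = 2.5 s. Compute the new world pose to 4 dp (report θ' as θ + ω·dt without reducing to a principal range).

θ' = -2.8798 + 0.0·2.5 = -2.8798
ω = 0 → straight: x' = -2.5 + 0.25·cos(-2.8798)·2.5 = -3.1037
y' = 3 + 0.25·sin(-2.8798)·2.5 = 2.8382

(-3.1037, 2.8382, -2.8798)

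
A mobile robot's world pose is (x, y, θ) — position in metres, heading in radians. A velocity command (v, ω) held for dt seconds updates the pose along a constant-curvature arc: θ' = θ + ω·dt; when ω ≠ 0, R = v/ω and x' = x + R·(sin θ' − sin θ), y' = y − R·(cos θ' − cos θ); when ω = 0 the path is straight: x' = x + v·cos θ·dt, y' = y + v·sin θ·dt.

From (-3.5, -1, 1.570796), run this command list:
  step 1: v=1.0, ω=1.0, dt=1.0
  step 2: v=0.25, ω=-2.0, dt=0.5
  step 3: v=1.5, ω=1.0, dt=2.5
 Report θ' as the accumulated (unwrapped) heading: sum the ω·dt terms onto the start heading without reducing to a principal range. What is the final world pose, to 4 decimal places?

(-6.7189, 0.8444, 4.0708)

step 1: θ'=2.5708 (R=1.0000) → pose (-3.9597, -0.1585, 2.5708)
step 2: θ'=1.5708 (R=-0.1250) → pose (-4.0172, -0.0533, 1.5708)
step 3: θ'=4.0708 (R=1.5000) → pose (-6.7189, 0.8444, 4.0708)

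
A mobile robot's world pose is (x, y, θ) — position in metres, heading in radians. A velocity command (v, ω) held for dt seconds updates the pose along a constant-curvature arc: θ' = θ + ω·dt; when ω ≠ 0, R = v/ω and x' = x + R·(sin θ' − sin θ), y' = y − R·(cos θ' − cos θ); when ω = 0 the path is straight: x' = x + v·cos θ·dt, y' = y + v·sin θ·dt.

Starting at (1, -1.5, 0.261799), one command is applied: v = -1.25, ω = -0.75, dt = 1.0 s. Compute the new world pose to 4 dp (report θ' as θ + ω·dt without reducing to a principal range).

θ' = 0.2618 + -0.75·1.0 = -0.4882
R = v/ω = -1.25/-0.75 = 1.6667
x' = 1 + 1.6667·(sin -0.4882 − sin 0.2618) = -0.2131
y' = -1.5 − 1.6667·(cos -0.4882 − cos 0.2618) = -1.3621

(-0.2131, -1.3621, -0.4882)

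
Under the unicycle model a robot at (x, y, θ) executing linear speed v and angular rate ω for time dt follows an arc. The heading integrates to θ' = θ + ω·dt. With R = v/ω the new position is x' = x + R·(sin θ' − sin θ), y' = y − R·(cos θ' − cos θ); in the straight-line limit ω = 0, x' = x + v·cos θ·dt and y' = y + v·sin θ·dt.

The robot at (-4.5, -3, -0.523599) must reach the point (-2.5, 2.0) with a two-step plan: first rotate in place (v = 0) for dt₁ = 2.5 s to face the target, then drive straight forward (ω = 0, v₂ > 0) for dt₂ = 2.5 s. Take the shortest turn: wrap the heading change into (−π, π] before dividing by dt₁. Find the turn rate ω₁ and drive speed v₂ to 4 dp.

heading to target = atan2(2−-3, -2.5−-4.5) = 1.1903
Δθ = wrap(1.1903 − -0.5236) = 1.7139; ω₁ = Δθ/dt₁ = 0.6856
distance = √((-2.5−-4.5)² + (2−-3)²) = 5.3852; v₂ = distance/dt₂ = 2.1541

ω₁ = 0.6856, v₂ = 2.1541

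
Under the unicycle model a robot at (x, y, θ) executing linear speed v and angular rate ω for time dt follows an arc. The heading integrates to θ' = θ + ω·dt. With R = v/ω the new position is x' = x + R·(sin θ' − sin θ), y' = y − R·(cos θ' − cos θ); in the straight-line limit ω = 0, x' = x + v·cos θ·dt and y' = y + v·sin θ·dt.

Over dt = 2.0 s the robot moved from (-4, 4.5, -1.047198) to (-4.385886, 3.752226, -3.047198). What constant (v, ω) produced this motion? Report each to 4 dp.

v = 0.5000, ω = -1.0000

Δθ = -3.047198 − -1.047198 = -2.000000
ω = Δθ/dt = -2.000000/2.0 = -1.0000
R = −Δy/(cos θ' − cos θ) = -0.5000
v = R·ω = -0.5000·-1.0000 = 0.5000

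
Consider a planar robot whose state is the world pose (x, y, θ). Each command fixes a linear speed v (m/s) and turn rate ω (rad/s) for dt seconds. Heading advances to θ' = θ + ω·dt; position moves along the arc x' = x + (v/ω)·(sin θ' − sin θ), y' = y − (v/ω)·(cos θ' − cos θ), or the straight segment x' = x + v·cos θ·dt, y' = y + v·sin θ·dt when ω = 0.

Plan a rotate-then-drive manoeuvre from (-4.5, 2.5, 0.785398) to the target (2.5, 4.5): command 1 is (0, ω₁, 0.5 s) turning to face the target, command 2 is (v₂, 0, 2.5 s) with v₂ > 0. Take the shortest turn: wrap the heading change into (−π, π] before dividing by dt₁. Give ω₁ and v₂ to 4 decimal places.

ω₁ = -1.0142, v₂ = 2.9120

heading to target = atan2(4.5−2.5, 2.5−-4.5) = 0.2783
Δθ = wrap(0.2783 − 0.7854) = -0.5071; ω₁ = Δθ/dt₁ = -1.0142
distance = √((2.5−-4.5)² + (4.5−2.5)²) = 7.2801; v₂ = distance/dt₂ = 2.9120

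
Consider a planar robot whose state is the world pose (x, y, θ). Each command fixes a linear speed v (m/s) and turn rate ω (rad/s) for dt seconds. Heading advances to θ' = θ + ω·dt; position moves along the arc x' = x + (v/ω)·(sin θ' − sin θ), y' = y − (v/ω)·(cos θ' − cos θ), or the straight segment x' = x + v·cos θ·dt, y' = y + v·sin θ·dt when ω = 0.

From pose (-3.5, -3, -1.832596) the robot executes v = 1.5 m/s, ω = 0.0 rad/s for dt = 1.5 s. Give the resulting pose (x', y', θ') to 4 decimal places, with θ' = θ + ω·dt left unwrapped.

θ' = -1.8326 + 0.0·1.5 = -1.8326
ω = 0 → straight: x' = -3.5 + 1.5·cos(-1.8326)·1.5 = -4.0823
y' = -3 + 1.5·sin(-1.8326)·1.5 = -5.1733

(-4.0823, -5.1733, -1.8326)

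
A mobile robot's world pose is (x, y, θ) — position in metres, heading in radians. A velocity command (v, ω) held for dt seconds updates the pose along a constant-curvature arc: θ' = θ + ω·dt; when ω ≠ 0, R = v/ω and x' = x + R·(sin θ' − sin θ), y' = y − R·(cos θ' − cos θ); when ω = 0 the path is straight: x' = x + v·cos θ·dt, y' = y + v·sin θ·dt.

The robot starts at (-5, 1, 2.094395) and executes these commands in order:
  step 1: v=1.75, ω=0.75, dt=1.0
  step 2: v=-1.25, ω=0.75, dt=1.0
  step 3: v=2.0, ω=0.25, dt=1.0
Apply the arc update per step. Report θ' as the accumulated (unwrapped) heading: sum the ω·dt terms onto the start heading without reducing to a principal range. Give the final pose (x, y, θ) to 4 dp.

step 1: θ'=2.8444 (R=2.3333) → pose (-6.3374, 2.0644, 2.8444)
step 2: θ'=3.5944 (R=-1.6667) → pose (-5.1202, 2.1593, 3.5944)
step 3: θ'=3.8444 (R=8.0000) → pose (-6.7912, 1.0697, 3.8444)

(-6.7912, 1.0697, 3.8444)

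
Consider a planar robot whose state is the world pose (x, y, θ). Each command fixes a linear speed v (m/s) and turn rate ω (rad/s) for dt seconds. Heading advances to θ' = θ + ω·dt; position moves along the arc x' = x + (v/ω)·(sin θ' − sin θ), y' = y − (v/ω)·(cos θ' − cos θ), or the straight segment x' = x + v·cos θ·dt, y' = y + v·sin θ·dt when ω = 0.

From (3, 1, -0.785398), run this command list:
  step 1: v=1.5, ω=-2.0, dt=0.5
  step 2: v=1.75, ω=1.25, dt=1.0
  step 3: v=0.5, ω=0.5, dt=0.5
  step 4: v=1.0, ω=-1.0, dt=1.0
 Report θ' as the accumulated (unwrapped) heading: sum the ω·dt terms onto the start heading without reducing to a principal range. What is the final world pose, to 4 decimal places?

(4.7627, -1.9698, -1.2854)

step 1: θ'=-1.7854 (R=-0.7500) → pose (3.2025, 0.3100, -1.7854)
step 2: θ'=-0.5354 (R=1.4000) → pose (3.8561, -1.1923, -0.5354)
step 3: θ'=-0.2854 (R=1.0000) → pose (4.0847, -1.2918, -0.2854)
step 4: θ'=-1.2854 (R=-1.0000) → pose (4.7627, -1.9698, -1.2854)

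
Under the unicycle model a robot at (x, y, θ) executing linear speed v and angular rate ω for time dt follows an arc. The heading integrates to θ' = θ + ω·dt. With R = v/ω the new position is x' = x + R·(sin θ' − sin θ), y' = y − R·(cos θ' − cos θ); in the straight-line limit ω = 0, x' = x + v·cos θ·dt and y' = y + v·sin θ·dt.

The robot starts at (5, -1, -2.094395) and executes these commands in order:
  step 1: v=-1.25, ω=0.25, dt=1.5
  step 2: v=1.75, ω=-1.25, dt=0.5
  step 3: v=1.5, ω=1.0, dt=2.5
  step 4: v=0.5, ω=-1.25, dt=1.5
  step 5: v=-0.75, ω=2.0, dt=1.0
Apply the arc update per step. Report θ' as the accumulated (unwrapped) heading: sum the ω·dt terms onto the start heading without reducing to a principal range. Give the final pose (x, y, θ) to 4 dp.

(6.5202, -2.5797, 0.2806)

step 1: θ'=-1.7194 (R=-5.0000) → pose (5.6148, 0.7597, -1.7194)
step 2: θ'=-2.3444 (R=-1.4000) → pose (5.2318, -0.0112, -2.3444)
step 3: θ'=0.1556 (R=1.5000) → pose (6.5373, -2.5411, 0.1556)
step 4: θ'=-1.7194 (R=-0.4000) → pose (6.9949, -2.9955, -1.7194)
step 5: θ'=0.2806 (R=-0.3750) → pose (6.5202, -2.5797, 0.2806)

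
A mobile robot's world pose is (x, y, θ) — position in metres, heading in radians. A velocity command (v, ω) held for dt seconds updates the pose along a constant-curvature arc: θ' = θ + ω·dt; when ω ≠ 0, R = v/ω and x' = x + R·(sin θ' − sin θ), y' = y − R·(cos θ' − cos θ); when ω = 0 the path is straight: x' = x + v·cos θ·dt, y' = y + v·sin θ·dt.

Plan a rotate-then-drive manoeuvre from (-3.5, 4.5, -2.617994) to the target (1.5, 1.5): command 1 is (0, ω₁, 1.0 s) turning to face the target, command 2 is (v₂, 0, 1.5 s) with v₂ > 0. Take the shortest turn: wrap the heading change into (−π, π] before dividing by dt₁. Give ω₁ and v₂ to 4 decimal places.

ω₁ = 2.0776, v₂ = 3.8873

heading to target = atan2(1.5−4.5, 1.5−-3.5) = -0.5404
Δθ = wrap(-0.5404 − -2.6180) = 2.0776; ω₁ = Δθ/dt₁ = 2.0776
distance = √((1.5−-3.5)² + (1.5−4.5)²) = 5.8310; v₂ = distance/dt₂ = 3.8873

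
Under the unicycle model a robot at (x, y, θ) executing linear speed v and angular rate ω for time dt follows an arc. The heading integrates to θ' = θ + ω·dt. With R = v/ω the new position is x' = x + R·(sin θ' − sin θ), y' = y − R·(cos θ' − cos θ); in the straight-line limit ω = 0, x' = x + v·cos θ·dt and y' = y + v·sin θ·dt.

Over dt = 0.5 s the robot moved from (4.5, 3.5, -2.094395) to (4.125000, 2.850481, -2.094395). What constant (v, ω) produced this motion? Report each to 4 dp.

v = 1.5000, ω = 0.0000

Δθ = -2.094395 − -2.094395 = 0.000000
ω = Δθ/dt = 0.000000/0.5 = 0.0000
ω = 0 → v = (Δx·cos θ + Δy·sin θ)/dt = 1.5000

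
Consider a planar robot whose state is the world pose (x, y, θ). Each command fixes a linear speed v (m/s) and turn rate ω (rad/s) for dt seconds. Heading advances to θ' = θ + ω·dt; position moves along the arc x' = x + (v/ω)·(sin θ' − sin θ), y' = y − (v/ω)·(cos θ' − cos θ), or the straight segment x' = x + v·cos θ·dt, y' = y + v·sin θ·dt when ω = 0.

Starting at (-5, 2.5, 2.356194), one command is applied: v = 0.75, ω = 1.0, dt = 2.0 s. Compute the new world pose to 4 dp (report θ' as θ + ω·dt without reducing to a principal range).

θ' = 2.3562 + 1.0·2.0 = 4.3562
R = v/ω = 0.75/1.0 = 0.7500
x' = -5 + 0.7500·(sin 4.3562 − sin 2.3562) = -6.2333
y' = 2.5 − 0.7500·(cos 4.3562 − cos 2.3562) = 2.2312

(-6.2333, 2.2312, 4.3562)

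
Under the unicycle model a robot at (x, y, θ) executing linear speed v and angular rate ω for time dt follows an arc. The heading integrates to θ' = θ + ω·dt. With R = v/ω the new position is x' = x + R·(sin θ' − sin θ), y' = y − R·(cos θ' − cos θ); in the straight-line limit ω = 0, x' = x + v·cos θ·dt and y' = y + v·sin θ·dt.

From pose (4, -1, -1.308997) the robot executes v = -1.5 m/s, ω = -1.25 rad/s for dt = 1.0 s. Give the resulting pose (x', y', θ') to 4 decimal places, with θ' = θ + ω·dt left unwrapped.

θ' = -1.3090 + -1.25·1.0 = -2.5590
R = v/ω = -1.5/-1.25 = 1.2000
x' = 4 + 1.2000·(sin -2.5590 − sin -1.3090) = 4.4989
y' = -1 − 1.2000·(cos -2.5590 − cos -1.3090) = 0.3126

(4.4989, 0.3126, -2.5590)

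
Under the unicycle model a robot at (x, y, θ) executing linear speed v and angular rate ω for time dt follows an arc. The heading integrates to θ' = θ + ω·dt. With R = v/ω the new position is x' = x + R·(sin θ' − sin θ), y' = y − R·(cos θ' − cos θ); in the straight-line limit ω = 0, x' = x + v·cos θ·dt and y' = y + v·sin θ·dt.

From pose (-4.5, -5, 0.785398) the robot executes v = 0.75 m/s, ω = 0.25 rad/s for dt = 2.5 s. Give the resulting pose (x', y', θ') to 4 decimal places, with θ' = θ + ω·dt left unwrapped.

θ' = 0.7854 + 0.25·2.5 = 1.4104
R = v/ω = 0.75/0.25 = 3.0000
x' = -4.5 + 3.0000·(sin 1.4104 − sin 0.7854) = -3.6598
y' = -5 − 3.0000·(cos 1.4104 − cos 0.7854) = -3.3578

(-3.6598, -3.3578, 1.4104)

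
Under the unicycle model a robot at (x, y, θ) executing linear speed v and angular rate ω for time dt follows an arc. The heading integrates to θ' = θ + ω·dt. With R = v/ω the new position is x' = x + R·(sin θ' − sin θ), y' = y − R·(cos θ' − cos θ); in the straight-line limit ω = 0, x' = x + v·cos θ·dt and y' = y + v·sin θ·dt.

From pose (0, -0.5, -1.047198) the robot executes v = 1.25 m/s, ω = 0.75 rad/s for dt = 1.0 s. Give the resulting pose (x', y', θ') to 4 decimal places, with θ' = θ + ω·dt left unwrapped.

θ' = -1.0472 + 0.75·1.0 = -0.2972
R = v/ω = 1.25/0.75 = 1.6667
x' = 0 + 1.6667·(sin -0.2972 − sin -1.0472) = 0.9553
y' = -0.5 − 1.6667·(cos -0.2972 − cos -1.0472) = -1.2603

(0.9553, -1.2603, -0.2972)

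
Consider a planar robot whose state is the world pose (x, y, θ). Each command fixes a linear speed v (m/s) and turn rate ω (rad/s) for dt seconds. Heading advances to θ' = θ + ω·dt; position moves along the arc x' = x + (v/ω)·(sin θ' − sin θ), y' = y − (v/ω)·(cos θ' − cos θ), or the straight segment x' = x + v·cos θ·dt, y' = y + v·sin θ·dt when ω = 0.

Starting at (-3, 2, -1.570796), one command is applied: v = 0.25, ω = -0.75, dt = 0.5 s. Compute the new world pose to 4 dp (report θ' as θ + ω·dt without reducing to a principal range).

θ' = -1.5708 + -0.75·0.5 = -1.9458
R = v/ω = 0.25/-0.75 = -0.3333
x' = -3 + -0.3333·(sin -1.9458 − sin -1.5708) = -3.0232
y' = 2 − -0.3333·(cos -1.9458 − cos -1.5708) = 1.8779

(-3.0232, 1.8779, -1.9458)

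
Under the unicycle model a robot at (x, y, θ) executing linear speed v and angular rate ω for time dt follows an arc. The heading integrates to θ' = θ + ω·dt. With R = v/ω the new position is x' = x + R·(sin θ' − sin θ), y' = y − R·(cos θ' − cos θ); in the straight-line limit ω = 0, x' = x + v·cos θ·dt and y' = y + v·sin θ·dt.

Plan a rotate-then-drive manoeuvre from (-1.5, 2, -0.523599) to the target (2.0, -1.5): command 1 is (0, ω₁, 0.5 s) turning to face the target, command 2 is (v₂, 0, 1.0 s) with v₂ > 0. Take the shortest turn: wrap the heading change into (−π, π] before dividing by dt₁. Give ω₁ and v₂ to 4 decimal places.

heading to target = atan2(-1.5−2, 2−-1.5) = -0.7854
Δθ = wrap(-0.7854 − -0.5236) = -0.2618; ω₁ = Δθ/dt₁ = -0.5236
distance = √((2−-1.5)² + (-1.5−2)²) = 4.9497; v₂ = distance/dt₂ = 4.9497

ω₁ = -0.5236, v₂ = 4.9497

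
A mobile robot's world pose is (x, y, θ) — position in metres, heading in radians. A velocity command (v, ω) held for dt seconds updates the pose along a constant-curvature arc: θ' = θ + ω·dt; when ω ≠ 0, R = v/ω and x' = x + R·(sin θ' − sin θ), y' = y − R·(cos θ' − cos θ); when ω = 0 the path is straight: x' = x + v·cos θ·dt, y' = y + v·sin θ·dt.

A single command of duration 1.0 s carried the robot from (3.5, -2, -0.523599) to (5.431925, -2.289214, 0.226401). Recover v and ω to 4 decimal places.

Δθ = 0.226401 − -0.523599 = 0.750000
ω = Δθ/dt = 0.750000/1.0 = 0.7500
R = Δx/(sin θ' − sin θ) = 2.6667
v = R·ω = 2.6667·0.7500 = 2.0000

v = 2.0000, ω = 0.7500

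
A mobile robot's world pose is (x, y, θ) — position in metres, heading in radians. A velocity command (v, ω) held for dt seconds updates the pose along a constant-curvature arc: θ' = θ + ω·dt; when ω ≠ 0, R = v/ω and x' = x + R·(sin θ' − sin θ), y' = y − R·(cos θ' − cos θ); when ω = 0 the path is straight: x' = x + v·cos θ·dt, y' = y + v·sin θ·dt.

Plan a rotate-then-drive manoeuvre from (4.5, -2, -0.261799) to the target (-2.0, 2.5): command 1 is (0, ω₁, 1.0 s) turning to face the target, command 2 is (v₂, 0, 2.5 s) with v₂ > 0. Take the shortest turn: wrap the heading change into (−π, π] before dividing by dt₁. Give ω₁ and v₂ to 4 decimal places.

ω₁ = 2.7978, v₂ = 3.1623

heading to target = atan2(2.5−-2, -2−4.5) = 2.5360
Δθ = wrap(2.5360 − -0.2618) = 2.7978; ω₁ = Δθ/dt₁ = 2.7978
distance = √((-2−4.5)² + (2.5−-2)²) = 7.9057; v₂ = distance/dt₂ = 3.1623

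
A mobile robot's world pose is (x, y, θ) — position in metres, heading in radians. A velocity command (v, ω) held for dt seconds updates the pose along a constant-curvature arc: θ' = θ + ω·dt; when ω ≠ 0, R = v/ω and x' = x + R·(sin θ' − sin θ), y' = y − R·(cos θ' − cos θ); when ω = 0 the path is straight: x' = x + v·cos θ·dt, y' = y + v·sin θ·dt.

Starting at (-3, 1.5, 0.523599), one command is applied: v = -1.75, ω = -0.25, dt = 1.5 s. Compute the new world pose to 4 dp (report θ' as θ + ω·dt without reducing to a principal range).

(-5.4636, 0.6393, 0.1486)

θ' = 0.5236 + -0.25·1.5 = 0.1486
R = v/ω = -1.75/-0.25 = 7.0000
x' = -3 + 7.0000·(sin 0.1486 − sin 0.5236) = -5.4636
y' = 1.5 − 7.0000·(cos 0.1486 − cos 0.5236) = 0.6393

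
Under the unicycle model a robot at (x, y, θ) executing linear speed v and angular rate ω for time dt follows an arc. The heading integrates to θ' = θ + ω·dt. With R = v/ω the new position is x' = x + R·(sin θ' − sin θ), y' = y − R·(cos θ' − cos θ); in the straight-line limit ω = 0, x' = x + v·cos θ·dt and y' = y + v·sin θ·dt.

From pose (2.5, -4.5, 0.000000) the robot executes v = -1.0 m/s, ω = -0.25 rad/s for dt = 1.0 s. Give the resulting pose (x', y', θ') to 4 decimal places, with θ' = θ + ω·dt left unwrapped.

(1.5104, -4.3756, -0.2500)

θ' = 0.0000 + -0.25·1.0 = -0.2500
R = v/ω = -1.0/-0.25 = 4.0000
x' = 2.5 + 4.0000·(sin -0.2500 − sin 0.0000) = 1.5104
y' = -4.5 − 4.0000·(cos -0.2500 − cos 0.0000) = -4.3756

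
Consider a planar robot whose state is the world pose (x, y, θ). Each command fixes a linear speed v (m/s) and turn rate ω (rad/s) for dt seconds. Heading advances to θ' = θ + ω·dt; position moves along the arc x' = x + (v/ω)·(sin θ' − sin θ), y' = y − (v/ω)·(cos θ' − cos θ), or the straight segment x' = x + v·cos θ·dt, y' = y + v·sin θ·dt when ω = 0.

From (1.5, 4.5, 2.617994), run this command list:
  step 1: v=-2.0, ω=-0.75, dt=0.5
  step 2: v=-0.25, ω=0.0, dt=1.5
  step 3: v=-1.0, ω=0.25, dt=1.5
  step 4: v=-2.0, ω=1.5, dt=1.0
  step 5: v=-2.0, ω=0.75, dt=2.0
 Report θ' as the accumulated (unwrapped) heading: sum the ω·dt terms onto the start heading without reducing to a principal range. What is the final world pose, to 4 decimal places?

(4.8245, 6.5840, 5.6180)

step 1: θ'=2.2430 (R=2.6667) → pose (2.2532, 3.8512, 2.2430)
step 2: θ'=2.2430 (straight) → pose (2.4867, 3.5577, 2.2430)
step 3: θ'=2.6180 (R=-4.0000) → pose (3.6165, 2.5845, 2.6180)
step 4: θ'=4.1180 (R=-1.3333) → pose (5.3879, 2.9925, 4.1180)
step 5: θ'=5.6180 (R=-2.6667) → pose (4.8245, 6.5840, 5.6180)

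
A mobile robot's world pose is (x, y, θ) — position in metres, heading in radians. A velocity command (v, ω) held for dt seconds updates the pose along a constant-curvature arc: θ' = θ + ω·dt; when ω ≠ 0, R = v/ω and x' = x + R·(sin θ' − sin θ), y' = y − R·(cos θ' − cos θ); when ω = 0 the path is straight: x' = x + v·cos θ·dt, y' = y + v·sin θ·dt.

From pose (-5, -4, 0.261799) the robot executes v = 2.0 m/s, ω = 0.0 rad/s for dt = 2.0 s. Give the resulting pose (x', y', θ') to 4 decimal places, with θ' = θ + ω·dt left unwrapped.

(-1.1363, -2.9647, 0.2618)

θ' = 0.2618 + 0.0·2.0 = 0.2618
ω = 0 → straight: x' = -5 + 2.0·cos(0.2618)·2.0 = -1.1363
y' = -4 + 2.0·sin(0.2618)·2.0 = -2.9647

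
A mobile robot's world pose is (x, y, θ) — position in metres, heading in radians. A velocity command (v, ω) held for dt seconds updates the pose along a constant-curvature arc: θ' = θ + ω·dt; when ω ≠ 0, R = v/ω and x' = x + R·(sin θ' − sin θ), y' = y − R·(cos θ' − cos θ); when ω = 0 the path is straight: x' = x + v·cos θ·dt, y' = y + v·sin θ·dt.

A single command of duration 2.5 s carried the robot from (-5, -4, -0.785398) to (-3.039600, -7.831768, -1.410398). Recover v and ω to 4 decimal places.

v = 1.7500, ω = -0.2500

Δθ = -1.410398 − -0.785398 = -0.625000
ω = Δθ/dt = -0.625000/2.5 = -0.2500
R = −Δy/(cos θ' − cos θ) = -7.0000
v = R·ω = -7.0000·-0.2500 = 1.7500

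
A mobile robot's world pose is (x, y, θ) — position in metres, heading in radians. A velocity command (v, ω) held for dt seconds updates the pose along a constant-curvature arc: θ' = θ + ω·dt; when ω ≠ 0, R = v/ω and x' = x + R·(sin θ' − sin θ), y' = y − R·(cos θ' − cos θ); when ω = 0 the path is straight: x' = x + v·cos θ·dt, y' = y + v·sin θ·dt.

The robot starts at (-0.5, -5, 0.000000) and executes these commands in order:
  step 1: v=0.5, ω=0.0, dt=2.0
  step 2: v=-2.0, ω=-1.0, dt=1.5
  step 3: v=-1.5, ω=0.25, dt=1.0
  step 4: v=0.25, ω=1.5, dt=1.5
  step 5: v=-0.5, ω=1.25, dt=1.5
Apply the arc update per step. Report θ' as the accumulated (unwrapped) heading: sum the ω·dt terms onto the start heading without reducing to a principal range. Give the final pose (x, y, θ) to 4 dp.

step 1: θ'=0.0000 (straight) → pose (0.5000, -5.0000, 0.0000)
step 2: θ'=-1.5000 (R=2.0000) → pose (-1.4950, -3.1415, -1.5000)
step 3: θ'=-1.2500 (R=-6.0000) → pose (-1.7861, -1.6740, -1.2500)
step 4: θ'=1.0000 (R=0.1667) → pose (-1.4876, -1.7115, 1.0000)
step 5: θ'=2.8750 (R=-0.4000) → pose (-1.2564, -2.3135, 2.8750)

(-1.2564, -2.3135, 2.8750)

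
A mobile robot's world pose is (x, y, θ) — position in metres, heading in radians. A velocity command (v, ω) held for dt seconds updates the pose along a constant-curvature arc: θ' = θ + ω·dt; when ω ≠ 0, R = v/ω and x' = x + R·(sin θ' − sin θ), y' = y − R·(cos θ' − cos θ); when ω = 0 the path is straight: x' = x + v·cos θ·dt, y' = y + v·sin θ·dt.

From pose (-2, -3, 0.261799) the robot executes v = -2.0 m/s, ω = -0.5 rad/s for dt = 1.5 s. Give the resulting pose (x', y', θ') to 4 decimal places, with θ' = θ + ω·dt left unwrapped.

θ' = 0.2618 + -0.5·1.5 = -0.4882
R = v/ω = -2.0/-0.5 = 4.0000
x' = -2 + 4.0000·(sin -0.4882 − sin 0.2618) = -4.9114
y' = -3 − 4.0000·(cos -0.4882 − cos 0.2618) = -2.6690

(-4.9114, -2.6690, -0.4882)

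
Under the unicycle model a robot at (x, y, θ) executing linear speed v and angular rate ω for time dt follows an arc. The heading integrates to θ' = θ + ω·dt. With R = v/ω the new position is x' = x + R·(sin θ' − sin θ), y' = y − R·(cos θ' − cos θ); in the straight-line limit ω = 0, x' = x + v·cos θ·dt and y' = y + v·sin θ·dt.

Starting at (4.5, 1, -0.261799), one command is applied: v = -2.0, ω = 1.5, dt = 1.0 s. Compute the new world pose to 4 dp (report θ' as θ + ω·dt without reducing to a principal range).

θ' = -0.2618 + 1.5·1.0 = 1.2382
R = v/ω = -2.0/1.5 = -1.3333
x' = 4.5 + -1.3333·(sin 1.2382 − sin -0.2618) = 2.8946
y' = 1 − -1.3333·(cos 1.2382 − cos -0.2618) = 0.1474

(2.8946, 0.1474, 1.2382)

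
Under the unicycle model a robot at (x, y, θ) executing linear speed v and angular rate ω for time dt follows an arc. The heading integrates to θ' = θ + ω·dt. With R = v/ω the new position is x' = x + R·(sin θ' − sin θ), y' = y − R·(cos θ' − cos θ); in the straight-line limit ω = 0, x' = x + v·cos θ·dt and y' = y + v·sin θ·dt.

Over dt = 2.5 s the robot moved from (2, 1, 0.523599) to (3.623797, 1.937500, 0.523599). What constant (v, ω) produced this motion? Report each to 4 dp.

Δθ = 0.523599 − 0.523599 = 0.000000
ω = Δθ/dt = 0.000000/2.5 = 0.0000
ω = 0 → v = (Δx·cos θ + Δy·sin θ)/dt = 0.7500

v = 0.7500, ω = 0.0000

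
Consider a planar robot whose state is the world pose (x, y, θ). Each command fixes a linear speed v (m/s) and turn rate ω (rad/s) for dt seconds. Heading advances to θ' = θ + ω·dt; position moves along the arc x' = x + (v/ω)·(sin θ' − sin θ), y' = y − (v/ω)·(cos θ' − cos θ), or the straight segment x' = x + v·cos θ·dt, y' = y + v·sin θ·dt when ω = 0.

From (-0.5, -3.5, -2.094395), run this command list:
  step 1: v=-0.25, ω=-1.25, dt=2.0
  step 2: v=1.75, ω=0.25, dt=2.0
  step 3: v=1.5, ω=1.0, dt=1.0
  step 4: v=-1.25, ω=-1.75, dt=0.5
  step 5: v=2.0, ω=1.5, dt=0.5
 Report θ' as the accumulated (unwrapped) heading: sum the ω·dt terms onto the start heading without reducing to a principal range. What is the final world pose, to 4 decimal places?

(-2.9861, 0.4816, -3.2194)

step 1: θ'=-4.5944 (R=0.2000) → pose (-0.1282, -3.5765, -4.5944)
step 2: θ'=-4.0944 (R=7.0000) → pose (-1.3742, -0.3447, -4.0944)
step 3: θ'=-3.0944 (R=1.5000) → pose (-2.6676, 0.2845, -3.0944)
step 4: θ'=-3.9694 (R=0.7143) → pose (-2.1078, 0.0543, -3.9694)
step 5: θ'=-3.2194 (R=1.3333) → pose (-2.9861, 0.4816, -3.2194)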